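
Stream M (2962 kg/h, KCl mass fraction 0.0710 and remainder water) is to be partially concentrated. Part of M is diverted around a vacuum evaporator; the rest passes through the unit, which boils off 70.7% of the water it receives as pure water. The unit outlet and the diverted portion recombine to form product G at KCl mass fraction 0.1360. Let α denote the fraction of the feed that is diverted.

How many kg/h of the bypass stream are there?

806.6 kg/h

All 2962×0.071 = 210.3 kg/h of KCl reaches G, so G = 210.3/0.136 = 1546.3 kg/h and vapour = 1415.7 kg/h.
The evaporator receives (1−α)·2962 of feed at 0.929 water and removes 0.707 of that water:
0.707×0.929×(1−α)×2962 = 1415.7
(1−α) = 1415.7/1945.5 = 0.7277;  α = 0.2723.
Bypass flow = 0.2723×2962 = 806.62 kg/h.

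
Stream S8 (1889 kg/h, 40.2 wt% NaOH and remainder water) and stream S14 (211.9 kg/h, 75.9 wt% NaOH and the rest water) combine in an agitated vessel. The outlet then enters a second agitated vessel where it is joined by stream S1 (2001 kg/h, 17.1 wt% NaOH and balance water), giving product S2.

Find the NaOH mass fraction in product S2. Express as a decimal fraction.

Overall, product flow = 4101.9 kg/h.
NaOH in = 1889×0.402 + 211.9×0.759 + 2001×0.171 = 1262.4 kg/h.
NaOH fraction in S2 = 0.3078.

0.3078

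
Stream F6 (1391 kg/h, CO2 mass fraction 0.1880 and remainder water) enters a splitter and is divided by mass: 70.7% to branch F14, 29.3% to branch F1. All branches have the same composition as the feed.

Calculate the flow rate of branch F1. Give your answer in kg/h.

407.6 kg/h

Branch F1 flow = 0.293×1391 = 407.56 kg/h.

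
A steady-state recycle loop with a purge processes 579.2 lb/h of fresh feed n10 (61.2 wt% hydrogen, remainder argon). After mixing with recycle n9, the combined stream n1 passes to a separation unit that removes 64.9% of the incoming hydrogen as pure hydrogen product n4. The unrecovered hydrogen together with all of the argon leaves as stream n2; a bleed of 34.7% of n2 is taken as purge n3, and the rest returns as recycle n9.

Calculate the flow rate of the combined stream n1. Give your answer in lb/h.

argon enters only via n10 and leaves only via the purge: 579.2×0.388 = 0.347×(argon in n2), and the separation unit passes all argon, so argon in n1 = argon in n2 = 647.64 lb/h.
hydrogen in n1: m_A = 579.2×0.612 + (1−0.347)·(1−0.649)·m_A, so m_A = 354.47/0.7708 = 459.88 lb/h.
n1 = 459.88 + 647.64 = 1107.5 lb/h.

1108 lb/h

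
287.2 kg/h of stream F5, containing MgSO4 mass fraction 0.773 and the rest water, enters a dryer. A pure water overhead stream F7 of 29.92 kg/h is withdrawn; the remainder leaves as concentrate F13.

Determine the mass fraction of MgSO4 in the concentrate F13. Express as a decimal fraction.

0.863

MgSO4 is not removed: 287.2×0.773 = 222.01 kg/h of MgSO4 enters F13.
Concentrate = 287.2 − 29.92 = 257.28 kg/h.
Mass fraction = 222.01/257.28 = 0.863.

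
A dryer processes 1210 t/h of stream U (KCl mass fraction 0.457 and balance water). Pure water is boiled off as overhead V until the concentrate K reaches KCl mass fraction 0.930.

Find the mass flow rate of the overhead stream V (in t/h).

KCl is conserved: 1210×0.457 = 552.97 t/h all reports to the concentrate.
Concentrate = 552.97/(target fraction) = 594.59 t/h.
Overhead = 1210 − 594.59 = 615.41 t/h.

615.4 t/h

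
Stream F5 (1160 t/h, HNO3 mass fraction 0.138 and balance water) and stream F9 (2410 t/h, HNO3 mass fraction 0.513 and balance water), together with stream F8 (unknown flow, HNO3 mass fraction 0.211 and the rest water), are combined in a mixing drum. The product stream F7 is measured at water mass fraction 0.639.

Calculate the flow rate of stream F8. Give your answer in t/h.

717.6 t/h

Let F8 be the unknown flow. Total out = 3570 + F8.
water balance: 2173.6 + 0.789·F8 = 0.639·(3570 + F8)
(0.789 − 0.639)·F8 = 0.639×3570 − 2173.6 = 107.64
F8 = 107.64 / 0.150 = 717.6 t/h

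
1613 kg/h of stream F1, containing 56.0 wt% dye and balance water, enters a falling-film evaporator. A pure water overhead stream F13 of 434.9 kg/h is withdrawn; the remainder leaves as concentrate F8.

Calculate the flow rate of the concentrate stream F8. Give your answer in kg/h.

1178 kg/h

Concentrate = 1613 − 434.9 = 1178.1 kg/h.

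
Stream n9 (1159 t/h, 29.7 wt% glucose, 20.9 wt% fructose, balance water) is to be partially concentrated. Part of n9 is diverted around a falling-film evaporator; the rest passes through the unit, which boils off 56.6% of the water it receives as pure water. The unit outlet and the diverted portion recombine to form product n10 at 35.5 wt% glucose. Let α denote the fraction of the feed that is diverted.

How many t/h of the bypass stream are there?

All 1159×0.297 = 344.22 t/h of glucose reaches n10, so n10 = 344.22/0.355 = 969.64 t/h and vapour = 189.36 t/h.
The evaporator receives (1−α)·1159 of feed at 0.494 water and removes 0.566 of that water:
0.566×0.494×(1−α)×1159 = 189.36
(1−α) = 189.36/324.06 = 0.5843;  α = 0.4157.
Bypass flow = 0.4157×1159 = 481.76 t/h.

481.8 t/h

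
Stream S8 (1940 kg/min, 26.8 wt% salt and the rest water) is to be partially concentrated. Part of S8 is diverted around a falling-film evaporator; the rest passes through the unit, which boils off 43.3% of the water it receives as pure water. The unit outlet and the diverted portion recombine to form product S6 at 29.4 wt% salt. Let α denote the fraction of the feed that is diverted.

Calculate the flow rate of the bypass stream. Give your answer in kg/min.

1399 kg/min

All 1940×0.268 = 519.92 kg/min of salt reaches S6, so S6 = 519.92/0.294 = 1768.4 kg/min and vapour = 171.56 kg/min.
The evaporator receives (1−α)·1940 of feed at 0.732 water and removes 0.433 of that water:
0.433×0.732×(1−α)×1940 = 171.56
(1−α) = 171.56/614.89 = 0.2790;  α = 0.7210.
Bypass flow = 0.7210×1940 = 1398.7 kg/min.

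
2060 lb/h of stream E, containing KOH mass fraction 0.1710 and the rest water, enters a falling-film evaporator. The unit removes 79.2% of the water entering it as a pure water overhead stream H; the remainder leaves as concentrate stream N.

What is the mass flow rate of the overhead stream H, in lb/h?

water entering = 2060×0.829 = 1707.7 lb/h; overhead removed = 0.792×1707.7 = 1352.5 lb/h.

1353 lb/h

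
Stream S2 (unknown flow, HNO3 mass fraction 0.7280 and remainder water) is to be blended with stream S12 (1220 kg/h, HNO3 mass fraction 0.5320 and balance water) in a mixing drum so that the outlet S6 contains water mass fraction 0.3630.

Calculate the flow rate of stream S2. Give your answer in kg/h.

Let S2 be the unknown flow. Total out = 1220 + S2.
water balance: 570.96 + 0.272·S2 = 0.363·(1220 + S2)
(0.272 − 0.363)·S2 = 0.363×1220 − 570.96 = -128.1
S2 = -128.1 / -0.091 = 1407.7 kg/h

1408 kg/h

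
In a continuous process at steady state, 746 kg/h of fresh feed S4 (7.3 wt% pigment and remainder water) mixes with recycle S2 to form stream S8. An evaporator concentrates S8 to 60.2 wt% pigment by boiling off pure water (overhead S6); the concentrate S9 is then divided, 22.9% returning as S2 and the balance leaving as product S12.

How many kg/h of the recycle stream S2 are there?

26.87 kg/h

Overall pigment balance (none leaves overhead): pigment in fresh feed = pigment in product, i.e. 746×0.073 = (1−0.229)·S9·0.602.
S9 = 54.458/(0.602×0.771) = 117.33 kg/h.
Recycle S2 = 0.229×117.33 = 26.869 kg/h.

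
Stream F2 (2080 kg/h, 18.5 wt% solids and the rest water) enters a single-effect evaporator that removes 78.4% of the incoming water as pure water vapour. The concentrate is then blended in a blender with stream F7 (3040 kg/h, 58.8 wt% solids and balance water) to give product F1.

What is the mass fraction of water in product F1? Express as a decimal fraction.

0.427

Vapour removed = 0.784×0.815×2080 = 1329 kg/h; concentrate = 750.96 kg/h.
water reaching the mixer = 366.16 (from concentrate) + 3040×0.412 = 1618.6 kg/h.
Product flow = 750.96 + 3040 = 3791 kg/h; water fraction = 0.427.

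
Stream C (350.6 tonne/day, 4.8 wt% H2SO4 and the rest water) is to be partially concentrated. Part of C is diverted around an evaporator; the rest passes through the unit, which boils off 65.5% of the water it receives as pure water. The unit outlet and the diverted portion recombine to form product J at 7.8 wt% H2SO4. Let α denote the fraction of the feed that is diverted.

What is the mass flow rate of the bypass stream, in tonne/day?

134.3 tonne/day

All 350.6×0.048 = 16.829 tonne/day of H2SO4 reaches J, so J = 16.829/0.078 = 215.75 tonne/day and vapour = 134.85 tonne/day.
The evaporator receives (1−α)·350.6 of feed at 0.952 water and removes 0.655 of that water:
0.655×0.952×(1−α)×350.6 = 134.85
(1−α) = 134.85/218.62 = 0.6168;  α = 0.3832.
Bypass flow = 0.3832×350.6 = 134.35 tonne/day.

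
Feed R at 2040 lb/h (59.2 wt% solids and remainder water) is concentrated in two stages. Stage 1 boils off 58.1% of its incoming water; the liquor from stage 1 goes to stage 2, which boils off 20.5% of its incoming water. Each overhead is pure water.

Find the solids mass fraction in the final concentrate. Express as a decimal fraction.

0.813

water in feed = 2040×0.408 = 832.32 lb/h.
After stage 1: water left = (1−0.581)×832.32 = 348.74; stream total = 1556.4 lb/h.
After stage 2: water left = (1−0.205)×348.74 = 277.25; final concentrate = 1484.9 lb/h.
solids fraction = 1207.7/1484.9 = 0.813.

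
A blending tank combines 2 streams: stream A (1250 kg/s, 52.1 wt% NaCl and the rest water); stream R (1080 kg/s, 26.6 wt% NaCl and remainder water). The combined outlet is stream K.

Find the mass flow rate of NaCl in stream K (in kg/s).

938.5 kg/s

NaCl out = NaCl in = 1250×0.521 + 1080×0.266 = 938.53 kg/s.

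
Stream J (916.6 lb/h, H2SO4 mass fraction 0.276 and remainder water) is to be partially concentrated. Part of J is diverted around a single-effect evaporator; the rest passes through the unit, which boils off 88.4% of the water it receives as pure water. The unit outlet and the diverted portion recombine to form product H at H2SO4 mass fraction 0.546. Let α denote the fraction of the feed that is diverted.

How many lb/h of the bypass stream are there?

All 916.6×0.276 = 252.98 lb/h of H2SO4 reaches H, so H = 252.98/0.546 = 463.34 lb/h and vapour = 453.26 lb/h.
The evaporator receives (1−α)·916.6 of feed at 0.724 water and removes 0.884 of that water:
0.884×0.724×(1−α)×916.6 = 453.26
(1−α) = 453.26/586.64 = 0.7726;  α = 0.2274.
Bypass flow = 0.2274×916.6 = 208.39 lb/h.

208.4 lb/h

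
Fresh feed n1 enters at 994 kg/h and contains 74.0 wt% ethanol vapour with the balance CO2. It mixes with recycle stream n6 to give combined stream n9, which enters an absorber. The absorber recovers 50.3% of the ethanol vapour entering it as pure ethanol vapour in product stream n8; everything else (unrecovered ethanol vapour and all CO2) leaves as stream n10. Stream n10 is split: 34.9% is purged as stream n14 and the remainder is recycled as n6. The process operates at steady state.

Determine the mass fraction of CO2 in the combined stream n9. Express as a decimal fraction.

0.4051

CO2 enters only via n1 and leaves only via the purge: 994×0.260 = 0.349×(CO2 in n10), and the absorber passes all CO2, so CO2 in n9 = CO2 in n10 = 740.52 kg/h.
ethanol vapour in n9: m_A = 994×0.740 + (1−0.349)·(1−0.503)·m_A, so m_A = 735.56/0.6765 = 1087.4 kg/h.
n9 = 1087.4 + 740.52 = 1827.9 kg/h.
CO2 fraction in n9 = 740.52/1827.9 = 0.4051.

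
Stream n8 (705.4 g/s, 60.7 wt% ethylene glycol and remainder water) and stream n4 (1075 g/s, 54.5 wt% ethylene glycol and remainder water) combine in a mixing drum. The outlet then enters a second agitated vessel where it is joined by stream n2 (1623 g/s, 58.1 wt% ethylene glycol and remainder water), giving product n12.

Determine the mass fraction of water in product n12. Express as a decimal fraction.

Overall, product flow = 3403.4 g/s.
water in = 705.4×0.393 + 1075×0.455 + 1623×0.419 = 1446.4 g/s.
water fraction in n12 = 0.425.

0.425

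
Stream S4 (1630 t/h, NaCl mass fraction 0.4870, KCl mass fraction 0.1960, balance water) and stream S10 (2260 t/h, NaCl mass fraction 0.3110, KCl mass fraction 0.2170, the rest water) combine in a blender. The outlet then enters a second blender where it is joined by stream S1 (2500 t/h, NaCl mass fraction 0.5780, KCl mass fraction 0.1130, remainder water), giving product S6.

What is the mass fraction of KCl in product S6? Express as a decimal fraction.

Overall, product flow = 6390 t/h.
KCl in = 1630×0.196 + 2260×0.217 + 2500×0.113 = 1092.4 t/h.
KCl fraction in S6 = 0.1710.

0.1710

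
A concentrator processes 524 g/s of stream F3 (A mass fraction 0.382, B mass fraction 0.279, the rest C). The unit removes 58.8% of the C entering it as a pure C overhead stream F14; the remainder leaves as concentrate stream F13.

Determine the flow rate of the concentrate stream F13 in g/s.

419.6 g/s

C entering = 524×0.339 = 177.64 g/s; overhead removed = 0.588×177.64 = 104.45 g/s.
Concentrate = 524 − 104.45 = 419.55 g/s.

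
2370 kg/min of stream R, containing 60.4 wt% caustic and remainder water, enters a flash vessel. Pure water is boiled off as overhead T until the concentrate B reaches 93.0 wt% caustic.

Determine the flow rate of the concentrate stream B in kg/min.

caustic is conserved: 2370×0.604 = 1431.5 kg/min all reports to the concentrate.
Concentrate = 1431.5/(target fraction) = 1539.2 kg/min.

1539 kg/min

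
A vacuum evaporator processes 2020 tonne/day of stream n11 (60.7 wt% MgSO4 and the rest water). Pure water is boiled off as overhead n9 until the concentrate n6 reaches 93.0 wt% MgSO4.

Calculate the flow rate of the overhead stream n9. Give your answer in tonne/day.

MgSO4 is conserved: 2020×0.607 = 1226.1 tonne/day all reports to the concentrate.
Concentrate = 1226.1/(target fraction) = 1318.4 tonne/day.
Overhead = 2020 − 1318.4 = 701.57 tonne/day.

701.6 tonne/day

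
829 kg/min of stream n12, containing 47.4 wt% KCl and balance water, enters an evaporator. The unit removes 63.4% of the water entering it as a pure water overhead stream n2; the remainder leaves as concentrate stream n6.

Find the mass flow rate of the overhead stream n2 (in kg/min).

water entering = 829×0.526 = 436.05 kg/min; overhead removed = 0.634×436.05 = 276.46 kg/min.

276.5 kg/min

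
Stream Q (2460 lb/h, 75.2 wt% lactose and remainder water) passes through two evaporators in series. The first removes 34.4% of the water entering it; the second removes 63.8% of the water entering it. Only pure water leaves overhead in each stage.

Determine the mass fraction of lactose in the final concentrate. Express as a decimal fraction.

0.927

water in feed = 2460×0.248 = 610.08 lb/h.
After stage 1: water left = (1−0.344)×610.08 = 400.21; stream total = 2250.1 lb/h.
After stage 2: water left = (1−0.638)×400.21 = 144.88; final concentrate = 1994.8 lb/h.
lactose fraction = 1849.9/1994.8 = 0.927.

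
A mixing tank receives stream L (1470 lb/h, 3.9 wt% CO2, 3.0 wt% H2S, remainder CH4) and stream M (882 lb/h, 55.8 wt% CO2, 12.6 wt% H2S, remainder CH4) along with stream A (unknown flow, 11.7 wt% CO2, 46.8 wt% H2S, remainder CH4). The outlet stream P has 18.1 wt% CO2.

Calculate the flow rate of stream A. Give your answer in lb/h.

1934 lb/h

Let A be the unknown flow. Total out = 2352 + A.
CO2 balance: 549.49 + 0.117·A = 0.181·(2352 + A)
(0.117 − 0.181)·A = 0.181×2352 − 549.49 = -123.77
A = -123.77 / -0.064 = 1934 lb/h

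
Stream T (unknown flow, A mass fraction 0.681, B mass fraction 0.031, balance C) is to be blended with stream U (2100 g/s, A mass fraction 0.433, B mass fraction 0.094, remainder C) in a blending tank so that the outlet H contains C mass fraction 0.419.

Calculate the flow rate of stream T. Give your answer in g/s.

Let T be the unknown flow. Total out = 2100 + T.
C balance: 993.3 + 0.288·T = 0.419·(2100 + T)
(0.288 − 0.419)·T = 0.419×2100 − 993.3 = -113.4
T = -113.4 / -0.131 = 865.65 g/s

865.6 g/s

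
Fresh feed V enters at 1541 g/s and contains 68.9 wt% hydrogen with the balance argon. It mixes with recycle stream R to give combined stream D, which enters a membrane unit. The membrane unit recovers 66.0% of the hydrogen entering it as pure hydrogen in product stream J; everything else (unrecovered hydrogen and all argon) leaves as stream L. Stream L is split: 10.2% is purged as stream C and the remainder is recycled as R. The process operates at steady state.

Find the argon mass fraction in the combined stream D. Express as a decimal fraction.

0.755

argon enters only via V and leaves only via the purge: 1541×0.311 = 0.102×(argon in L), and the membrane unit passes all argon, so argon in D = argon in L = 4698.5 g/s.
hydrogen in D: m_A = 1541×0.689 + (1−0.102)·(1−0.660)·m_A, so m_A = 1061.7/0.6947 = 1528.4 g/s.
D = 1528.4 + 4698.5 = 6226.9 g/s.
argon fraction in D = 4698.5/6226.9 = 0.755.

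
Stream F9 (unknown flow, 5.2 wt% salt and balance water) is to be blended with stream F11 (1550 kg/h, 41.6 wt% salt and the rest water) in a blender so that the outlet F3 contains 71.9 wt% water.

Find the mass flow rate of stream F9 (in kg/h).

913.8 kg/h

Let F9 be the unknown flow. Total out = 1550 + F9.
water balance: 905.2 + 0.948·F9 = 0.719·(1550 + F9)
(0.948 − 0.719)·F9 = 0.719×1550 − 905.2 = 209.25
F9 = 209.25 / 0.229 = 913.76 kg/h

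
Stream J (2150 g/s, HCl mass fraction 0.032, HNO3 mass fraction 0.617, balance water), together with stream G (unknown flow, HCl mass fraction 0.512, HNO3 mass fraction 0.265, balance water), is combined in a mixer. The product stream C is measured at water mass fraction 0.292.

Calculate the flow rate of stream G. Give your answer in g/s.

1838 g/s

Let G be the unknown flow. Total out = 2150 + G.
water balance: 754.65 + 0.223·G = 0.292·(2150 + G)
(0.223 − 0.292)·G = 0.292×2150 − 754.65 = -126.85
G = -126.85 / -0.069 = 1838.4 g/s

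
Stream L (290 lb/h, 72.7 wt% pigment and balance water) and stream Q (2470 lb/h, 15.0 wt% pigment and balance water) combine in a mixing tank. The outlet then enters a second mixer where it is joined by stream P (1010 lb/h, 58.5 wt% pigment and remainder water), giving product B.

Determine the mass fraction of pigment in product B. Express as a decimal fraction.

0.3109

Overall, product flow = 3770 lb/h.
pigment in = 290×0.727 + 2470×0.150 + 1010×0.585 = 1172.2 lb/h.
pigment fraction in B = 0.3109.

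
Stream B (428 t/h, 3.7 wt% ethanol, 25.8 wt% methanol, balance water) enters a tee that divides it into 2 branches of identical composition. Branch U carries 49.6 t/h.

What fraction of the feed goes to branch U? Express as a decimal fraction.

0.116

Fraction to U = 49.6/428 = 0.1159.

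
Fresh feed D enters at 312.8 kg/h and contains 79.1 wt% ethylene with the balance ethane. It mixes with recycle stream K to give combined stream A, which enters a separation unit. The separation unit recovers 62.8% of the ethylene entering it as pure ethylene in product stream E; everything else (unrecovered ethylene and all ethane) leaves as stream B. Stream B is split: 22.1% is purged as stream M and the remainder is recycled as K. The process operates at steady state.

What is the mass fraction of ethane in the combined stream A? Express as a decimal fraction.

0.459

ethane enters only via D and leaves only via the purge: 312.8×0.209 = 0.221×(ethane in B), and the separation unit passes all ethane, so ethane in A = ethane in B = 295.82 kg/h.
ethylene in A: m_A = 312.8×0.791 + (1−0.221)·(1−0.628)·m_A, so m_A = 247.42/0.7102 = 348.38 kg/h.
A = 348.38 + 295.82 = 644.2 kg/h.
ethane fraction in A = 295.82/644.2 = 0.459.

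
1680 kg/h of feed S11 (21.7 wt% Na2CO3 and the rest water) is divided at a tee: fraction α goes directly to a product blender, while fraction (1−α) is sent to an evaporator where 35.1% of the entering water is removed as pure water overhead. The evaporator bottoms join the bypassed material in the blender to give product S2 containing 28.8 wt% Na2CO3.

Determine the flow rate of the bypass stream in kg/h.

All 1680×0.217 = 364.56 kg/h of Na2CO3 reaches S2, so S2 = 364.56/0.288 = 1265.8 kg/h and vapour = 414.17 kg/h.
The evaporator receives (1−α)·1680 of feed at 0.783 water and removes 0.351 of that water:
0.351×0.783×(1−α)×1680 = 414.17
(1−α) = 414.17/461.72 = 0.8970;  α = 0.1030.
Bypass flow = 0.1030×1680 = 173.02 kg/h.

173 kg/h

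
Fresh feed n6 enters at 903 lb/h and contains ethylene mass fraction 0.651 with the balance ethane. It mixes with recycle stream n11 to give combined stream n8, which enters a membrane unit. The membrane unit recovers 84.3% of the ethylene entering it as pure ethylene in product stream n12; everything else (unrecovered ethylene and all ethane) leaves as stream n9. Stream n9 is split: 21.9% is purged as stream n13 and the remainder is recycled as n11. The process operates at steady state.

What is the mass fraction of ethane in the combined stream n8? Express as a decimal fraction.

ethane enters only via n6 and leaves only via the purge: 903×0.349 = 0.219×(ethane in n9), and the membrane unit passes all ethane, so ethane in n8 = ethane in n9 = 1439 lb/h.
ethylene in n8: m_A = 903×0.651 + (1−0.219)·(1−0.843)·m_A, so m_A = 587.85/0.8774 = 670.01 lb/h.
n8 = 670.01 + 1439 = 2109 lb/h.
ethane fraction in n8 = 1439/2109 = 0.682.

0.682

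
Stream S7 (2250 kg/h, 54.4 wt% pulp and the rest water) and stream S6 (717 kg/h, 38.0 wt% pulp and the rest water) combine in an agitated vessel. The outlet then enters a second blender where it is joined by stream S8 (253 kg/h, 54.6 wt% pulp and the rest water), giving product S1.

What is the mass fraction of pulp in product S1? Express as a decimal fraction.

Overall, product flow = 3220 kg/h.
pulp in = 2250×0.544 + 717×0.380 + 253×0.546 = 1634.6 kg/h.
pulp fraction in S1 = 0.508.

0.508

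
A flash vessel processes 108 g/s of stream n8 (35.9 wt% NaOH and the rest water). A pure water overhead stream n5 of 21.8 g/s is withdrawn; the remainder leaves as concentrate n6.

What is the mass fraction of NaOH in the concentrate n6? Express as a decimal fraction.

0.450

NaOH is not removed: 108×0.359 = 38.772 g/s of NaOH enters n6.
Concentrate = 108 − 21.8 = 86.2 g/s.
Mass fraction = 38.772/86.2 = 0.450.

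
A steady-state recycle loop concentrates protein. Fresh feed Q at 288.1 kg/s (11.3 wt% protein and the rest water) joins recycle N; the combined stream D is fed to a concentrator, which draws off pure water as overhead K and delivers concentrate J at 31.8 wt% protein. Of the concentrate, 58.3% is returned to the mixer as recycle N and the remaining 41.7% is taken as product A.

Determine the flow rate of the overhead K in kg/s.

Overall protein balance (none leaves overhead): protein in fresh feed = protein in product, i.e. 288.1×0.113 = (1−0.583)·J·0.318.
J = 32.555/(0.318×0.417) = 245.5 kg/s.
Recycle N = 0.583×245.5 = 143.13 kg/s.
Combined feed D = 288.1 + 143.13 = 431.23 kg/s.
Overhead K = D − J = 431.23 − 245.5 = 185.72 kg/s.

185.7 kg/s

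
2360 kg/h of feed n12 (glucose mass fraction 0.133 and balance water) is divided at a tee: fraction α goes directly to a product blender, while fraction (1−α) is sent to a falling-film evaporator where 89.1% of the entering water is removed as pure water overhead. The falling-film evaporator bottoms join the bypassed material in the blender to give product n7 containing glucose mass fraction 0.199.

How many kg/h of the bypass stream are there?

1347 kg/h

All 2360×0.133 = 313.88 kg/h of glucose reaches n7, so n7 = 313.88/0.199 = 1577.3 kg/h and vapour = 782.71 kg/h.
The evaporator receives (1−α)·2360 of feed at 0.867 water and removes 0.891 of that water:
0.891×0.867×(1−α)×2360 = 782.71
(1−α) = 782.71/1823.1 = 0.4293;  α = 0.5707.
Bypass flow = 0.5707×2360 = 1346.8 kg/h.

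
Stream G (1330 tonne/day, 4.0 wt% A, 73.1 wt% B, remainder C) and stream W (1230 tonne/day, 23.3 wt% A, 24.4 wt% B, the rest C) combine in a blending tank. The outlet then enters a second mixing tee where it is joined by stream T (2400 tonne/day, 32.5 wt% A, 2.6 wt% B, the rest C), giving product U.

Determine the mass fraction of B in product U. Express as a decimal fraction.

0.2691

Overall, product flow = 4960 tonne/day.
B in = 1330×0.731 + 1230×0.244 + 2400×0.026 = 1334.8 tonne/day.
B fraction in U = 0.2691.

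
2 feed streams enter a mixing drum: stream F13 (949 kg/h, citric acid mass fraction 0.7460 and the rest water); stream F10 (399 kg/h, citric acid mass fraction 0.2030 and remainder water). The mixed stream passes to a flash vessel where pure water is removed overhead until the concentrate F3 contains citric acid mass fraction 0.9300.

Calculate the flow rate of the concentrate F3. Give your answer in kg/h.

citric acid entering = 949×0.746 + 399×0.203 = 788.95 kg/h.
All citric acid reports to F3, so F3 = 788.95/0.930 = 848.33 kg/h.

848.3 kg/h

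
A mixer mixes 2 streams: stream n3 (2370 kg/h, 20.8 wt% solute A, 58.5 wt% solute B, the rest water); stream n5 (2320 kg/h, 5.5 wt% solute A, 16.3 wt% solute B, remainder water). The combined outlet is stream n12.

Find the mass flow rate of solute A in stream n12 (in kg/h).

620.6 kg/h

solute A out = solute A in = 2370×0.208 + 2320×0.055 = 620.56 kg/h.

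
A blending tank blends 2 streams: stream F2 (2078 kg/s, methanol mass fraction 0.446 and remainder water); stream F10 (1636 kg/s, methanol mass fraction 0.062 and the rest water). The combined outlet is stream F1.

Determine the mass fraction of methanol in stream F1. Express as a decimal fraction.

0.277

Total flow out = 2078 + 1636 = 3714 kg/s.
methanol in = 2078×0.446 + 1636×0.062 = 1028.2 kg/s.
methanol mass fraction in F1 = 1028.2/3714 = 0.277.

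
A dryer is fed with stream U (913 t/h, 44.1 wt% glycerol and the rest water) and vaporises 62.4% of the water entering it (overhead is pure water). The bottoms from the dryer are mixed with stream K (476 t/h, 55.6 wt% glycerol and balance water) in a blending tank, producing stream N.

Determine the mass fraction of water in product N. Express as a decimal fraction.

Vapour removed = 0.624×0.559×913 = 318.47 t/h; concentrate = 594.53 t/h.
water reaching the mixer = 191.9 (from concentrate) + 476×0.444 = 403.24 t/h.
Product flow = 594.53 + 476 = 1070.5 t/h; water fraction = 0.377.

0.377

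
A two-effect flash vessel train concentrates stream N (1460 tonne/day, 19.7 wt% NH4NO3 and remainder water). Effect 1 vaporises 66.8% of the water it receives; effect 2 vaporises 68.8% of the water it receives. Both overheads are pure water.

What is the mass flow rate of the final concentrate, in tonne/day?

water in feed = 1460×0.803 = 1172.4 tonne/day.
After stage 1: water left = (1−0.668)×1172.4 = 389.23; stream total = 676.85 tonne/day.
After stage 2: water left = (1−0.688)×389.23 = 121.44; final concentrate = 409.06 tonne/day.

409.1 tonne/day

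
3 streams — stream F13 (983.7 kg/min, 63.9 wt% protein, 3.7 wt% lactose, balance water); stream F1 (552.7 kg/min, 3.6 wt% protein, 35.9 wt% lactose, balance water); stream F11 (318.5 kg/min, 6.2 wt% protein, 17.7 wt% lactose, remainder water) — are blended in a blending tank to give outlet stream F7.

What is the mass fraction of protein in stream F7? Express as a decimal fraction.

Total flow out = 983.7 + 552.7 + 318.5 = 1854.9 kg/min.
protein in = 983.7×0.639 + 552.7×0.036 + 318.5×0.062 = 668.23 kg/min.
protein mass fraction in F7 = 668.23/1854.9 = 0.360.

0.360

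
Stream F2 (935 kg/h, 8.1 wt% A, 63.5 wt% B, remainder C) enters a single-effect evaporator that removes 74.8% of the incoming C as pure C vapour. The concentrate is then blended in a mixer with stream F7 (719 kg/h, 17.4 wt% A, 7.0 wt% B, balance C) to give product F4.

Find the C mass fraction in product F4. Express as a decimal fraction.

0.419

Vapour removed = 0.748×0.284×935 = 198.62 kg/h; concentrate = 736.38 kg/h.
C reaching the mixer = 66.916 (from concentrate) + 719×0.756 = 610.48 kg/h.
Product flow = 736.38 + 719 = 1455.4 kg/h; C fraction = 0.419.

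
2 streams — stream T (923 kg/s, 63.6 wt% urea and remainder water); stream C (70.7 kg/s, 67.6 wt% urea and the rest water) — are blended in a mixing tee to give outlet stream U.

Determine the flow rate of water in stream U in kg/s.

water out = water in = 923×0.364 + 70.7×0.324 = 358.88 kg/s.

358.9 kg/s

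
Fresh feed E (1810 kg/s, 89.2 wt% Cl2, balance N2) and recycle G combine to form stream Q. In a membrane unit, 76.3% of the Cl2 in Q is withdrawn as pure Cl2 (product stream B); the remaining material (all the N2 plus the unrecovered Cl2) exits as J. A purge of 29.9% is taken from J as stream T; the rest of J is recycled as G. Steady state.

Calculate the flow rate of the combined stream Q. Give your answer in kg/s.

N2 enters only via E and leaves only via the purge: 1810×0.108 = 0.299×(N2 in J), and the membrane unit passes all N2, so N2 in Q = N2 in J = 653.78 kg/s.
Cl2 in Q: m_A = 1810×0.892 + (1−0.299)·(1−0.763)·m_A, so m_A = 1614.5/0.8339 = 1936.2 kg/s.
Q = 1936.2 + 653.78 = 2590 kg/s.

2590 kg/s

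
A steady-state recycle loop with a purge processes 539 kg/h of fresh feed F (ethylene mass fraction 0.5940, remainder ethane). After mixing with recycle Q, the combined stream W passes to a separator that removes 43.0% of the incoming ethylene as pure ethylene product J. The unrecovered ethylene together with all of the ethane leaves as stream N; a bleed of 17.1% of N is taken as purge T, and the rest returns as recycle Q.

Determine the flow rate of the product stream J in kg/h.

ethylene in W: m_A = 539×0.594 + (1−0.171)·(1−0.430)·m_A, so m_A = 320.17/0.5275 = 606.98 kg/h.
Product J = 0.430×606.98 = 261 kg/h.

261 kg/h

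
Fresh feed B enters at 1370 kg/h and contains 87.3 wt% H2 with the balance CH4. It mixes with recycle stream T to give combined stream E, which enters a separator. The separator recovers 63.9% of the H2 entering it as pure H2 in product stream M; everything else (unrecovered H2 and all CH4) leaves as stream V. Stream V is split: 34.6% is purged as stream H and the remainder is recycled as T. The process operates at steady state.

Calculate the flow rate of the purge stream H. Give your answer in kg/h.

369.5 kg/h

CH4 enters only via B and leaves only via the purge: 1370×0.127 = 0.346×(CH4 in V), and the separator passes all CH4, so CH4 in E = CH4 in V = 502.86 kg/h.
H2 in E: m_A = 1370×0.873 + (1−0.346)·(1−0.639)·m_A, so m_A = 1196/0.7639 = 1565.7 kg/h.
V = (1−0.639)×1565.7 + 502.86 = 1068.1 kg/h.
Purge H = 0.346×1068.1 = 369.55 kg/h.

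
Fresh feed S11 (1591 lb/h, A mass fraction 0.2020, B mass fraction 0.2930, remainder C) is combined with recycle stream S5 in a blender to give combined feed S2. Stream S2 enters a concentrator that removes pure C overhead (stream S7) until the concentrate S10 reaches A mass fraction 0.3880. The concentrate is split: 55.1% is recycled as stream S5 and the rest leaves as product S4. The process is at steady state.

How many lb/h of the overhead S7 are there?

Overall A balance (none leaves overhead): A in fresh feed = A in product, i.e. 1591×0.202 = (1−0.551)·S10·0.388.
S10 = 321.38/(0.388×0.449) = 1844.8 lb/h.
Recycle S5 = 0.551×1844.8 = 1016.5 lb/h.
Combined feed S2 = 1591 + 1016.5 = 2607.5 lb/h.
Overhead S7 = S2 − S10 = 2607.5 − 1844.8 = 762.7 lb/h.

762.7 lb/h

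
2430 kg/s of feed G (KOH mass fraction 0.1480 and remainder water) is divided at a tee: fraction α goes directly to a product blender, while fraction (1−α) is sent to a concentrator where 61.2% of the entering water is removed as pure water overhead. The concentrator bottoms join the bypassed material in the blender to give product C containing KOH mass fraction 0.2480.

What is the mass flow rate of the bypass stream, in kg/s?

All 2430×0.148 = 359.64 kg/s of KOH reaches C, so C = 359.64/0.248 = 1450.2 kg/s and vapour = 979.84 kg/s.
The evaporator receives (1−α)·2430 of feed at 0.852 water and removes 0.612 of that water:
0.612×0.852×(1−α)×2430 = 979.84
(1−α) = 979.84/1267.1 = 0.7733;  α = 0.2267.
Bypass flow = 0.2267×2430 = 550.84 kg/s.

550.8 kg/s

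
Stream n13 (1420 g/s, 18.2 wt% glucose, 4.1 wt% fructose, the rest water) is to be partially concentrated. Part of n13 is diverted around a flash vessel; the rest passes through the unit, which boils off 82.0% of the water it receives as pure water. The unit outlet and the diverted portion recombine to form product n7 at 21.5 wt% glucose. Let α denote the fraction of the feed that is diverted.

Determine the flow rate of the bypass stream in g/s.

1078 g/s

All 1420×0.182 = 258.44 g/s of glucose reaches n7, so n7 = 258.44/0.215 = 1202 g/s and vapour = 217.95 g/s.
The evaporator receives (1−α)·1420 of feed at 0.777 water and removes 0.820 of that water:
0.820×0.777×(1−α)×1420 = 217.95
(1−α) = 217.95/904.74 = 0.2409;  α = 0.7591.
Bypass flow = 0.7591×1420 = 1077.9 g/s.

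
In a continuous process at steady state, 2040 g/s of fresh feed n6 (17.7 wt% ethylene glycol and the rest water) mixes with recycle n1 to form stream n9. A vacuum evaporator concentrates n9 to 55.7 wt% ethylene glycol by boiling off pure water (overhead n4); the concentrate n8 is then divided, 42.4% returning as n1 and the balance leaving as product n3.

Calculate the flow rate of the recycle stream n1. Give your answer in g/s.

Overall ethylene glycol balance (none leaves overhead): ethylene glycol in fresh feed = ethylene glycol in product, i.e. 2040×0.177 = (1−0.424)·n8·0.557.
n8 = 361.08/(0.557×0.576) = 1125.4 g/s.
Recycle n1 = 0.424×1125.4 = 477.19 g/s.

477.2 g/s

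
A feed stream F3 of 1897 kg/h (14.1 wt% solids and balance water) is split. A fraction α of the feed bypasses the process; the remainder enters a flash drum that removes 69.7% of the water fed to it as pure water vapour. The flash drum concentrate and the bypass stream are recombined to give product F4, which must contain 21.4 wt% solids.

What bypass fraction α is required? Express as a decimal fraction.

0.430

All 1897×0.141 = 267.48 kg/h of solids reaches F4, so F4 = 267.48/0.214 = 1249.9 kg/h and vapour = 647.11 kg/h.
The evaporator receives (1−α)·1897 of feed at 0.859 water and removes 0.697 of that water:
0.697×0.859×(1−α)×1897 = 647.11
(1−α) = 647.11/1135.8 = 0.5697;  α = 0.4303.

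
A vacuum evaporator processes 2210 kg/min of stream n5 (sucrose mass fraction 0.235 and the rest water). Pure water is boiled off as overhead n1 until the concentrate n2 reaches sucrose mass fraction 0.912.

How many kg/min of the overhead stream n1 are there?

sucrose is conserved: 2210×0.235 = 519.35 kg/min all reports to the concentrate.
Concentrate = 519.35/(target fraction) = 569.46 kg/min.
Overhead = 2210 − 569.46 = 1640.5 kg/min.

1641 kg/min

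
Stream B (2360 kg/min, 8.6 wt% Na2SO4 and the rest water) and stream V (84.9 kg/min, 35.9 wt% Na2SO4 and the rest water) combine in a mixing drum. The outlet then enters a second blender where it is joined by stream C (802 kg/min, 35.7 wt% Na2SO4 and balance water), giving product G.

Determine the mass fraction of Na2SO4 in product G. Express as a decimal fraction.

0.160

Overall, product flow = 3246.9 kg/min.
Na2SO4 in = 2360×0.086 + 84.9×0.359 + 802×0.357 = 519.75 kg/min.
Na2SO4 fraction in G = 0.160.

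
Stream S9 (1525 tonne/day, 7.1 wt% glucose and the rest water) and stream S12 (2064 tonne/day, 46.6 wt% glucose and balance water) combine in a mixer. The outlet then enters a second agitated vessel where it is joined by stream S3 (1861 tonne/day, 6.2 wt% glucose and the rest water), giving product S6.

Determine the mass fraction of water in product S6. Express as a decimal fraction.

Overall, product flow = 5450 tonne/day.
water in = 1525×0.929 + 2064×0.534 + 1861×0.938 = 4264.5 tonne/day.
water fraction in S6 = 0.782.

0.782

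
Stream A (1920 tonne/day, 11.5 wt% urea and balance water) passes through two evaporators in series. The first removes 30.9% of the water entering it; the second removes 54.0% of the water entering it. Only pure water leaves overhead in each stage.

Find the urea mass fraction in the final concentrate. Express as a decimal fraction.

0.290

water in feed = 1920×0.885 = 1699.2 tonne/day.
After stage 1: water left = (1−0.309)×1699.2 = 1174.1; stream total = 1394.9 tonne/day.
After stage 2: water left = (1−0.540)×1174.1 = 540.11; final concentrate = 760.91 tonne/day.
urea fraction = 220.8/760.91 = 0.290.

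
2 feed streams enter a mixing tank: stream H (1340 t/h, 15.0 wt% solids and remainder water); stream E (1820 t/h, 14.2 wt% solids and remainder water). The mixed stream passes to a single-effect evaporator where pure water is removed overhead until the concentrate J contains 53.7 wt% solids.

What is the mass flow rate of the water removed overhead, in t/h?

solids entering = 1340×0.150 + 1820×0.142 = 459.44 t/h.
All solids reports to J, so J = 459.44/0.537 = 855.57 t/h.
Total feed = 3160 t/h; overhead = 3160 − 855.57 = 2304.4 t/h.

2304 t/h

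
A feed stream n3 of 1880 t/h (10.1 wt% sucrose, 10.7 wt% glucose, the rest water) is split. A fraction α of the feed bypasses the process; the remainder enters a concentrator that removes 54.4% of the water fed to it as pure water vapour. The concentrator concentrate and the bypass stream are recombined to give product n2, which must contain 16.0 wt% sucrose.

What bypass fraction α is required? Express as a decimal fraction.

0.144

All 1880×0.101 = 189.88 t/h of sucrose reaches n2, so n2 = 189.88/0.160 = 1186.8 t/h and vapour = 693.25 t/h.
The evaporator receives (1−α)·1880 of feed at 0.792 water and removes 0.544 of that water:
0.544×0.792×(1−α)×1880 = 693.25
(1−α) = 693.25/809.99 = 0.8559;  α = 0.1441.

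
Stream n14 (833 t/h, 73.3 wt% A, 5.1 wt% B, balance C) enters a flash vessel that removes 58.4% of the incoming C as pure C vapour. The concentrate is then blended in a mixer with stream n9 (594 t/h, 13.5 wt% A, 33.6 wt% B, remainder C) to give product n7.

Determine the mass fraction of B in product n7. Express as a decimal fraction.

0.1831

Vapour removed = 0.584×0.216×833 = 105.08 t/h; concentrate = 727.92 t/h.
B reaching the mixer = 42.483 (from concentrate) + 594×0.336 = 242.07 t/h.
Product flow = 727.92 + 594 = 1321.9 t/h; B fraction = 0.1831.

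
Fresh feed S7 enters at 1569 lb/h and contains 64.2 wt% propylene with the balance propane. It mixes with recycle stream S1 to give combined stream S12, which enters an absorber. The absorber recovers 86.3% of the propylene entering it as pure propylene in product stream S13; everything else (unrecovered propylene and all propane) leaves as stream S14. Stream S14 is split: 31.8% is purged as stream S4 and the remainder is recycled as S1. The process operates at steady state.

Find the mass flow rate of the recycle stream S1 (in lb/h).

propane enters only via S7 and leaves only via the purge: 1569×0.358 = 0.318×(propane in S14), and the absorber passes all propane, so propane in S12 = propane in S14 = 1766.4 lb/h.
propylene in S12: m_A = 1569×0.642 + (1−0.318)·(1−0.863)·m_A, so m_A = 1007.3/0.9066 = 1111.1 lb/h.
S14 = (1−0.863)×1111.1 + 1766.4 = 1918.6 lb/h.
Recycle S1 = (1−0.318)×1918.6 = 1308.5 lb/h.

1308 lb/h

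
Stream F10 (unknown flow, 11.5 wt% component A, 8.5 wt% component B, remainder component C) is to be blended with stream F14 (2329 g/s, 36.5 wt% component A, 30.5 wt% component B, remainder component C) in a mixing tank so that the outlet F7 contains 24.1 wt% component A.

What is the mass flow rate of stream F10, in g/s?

Let F10 be the unknown flow. Total out = 2329 + F10.
component A balance: 850.08 + 0.115·F10 = 0.241·(2329 + F10)
(0.115 − 0.241)·F10 = 0.241×2329 − 850.08 = -288.8
F10 = -288.8 / -0.126 = 2292 g/s

2292 g/s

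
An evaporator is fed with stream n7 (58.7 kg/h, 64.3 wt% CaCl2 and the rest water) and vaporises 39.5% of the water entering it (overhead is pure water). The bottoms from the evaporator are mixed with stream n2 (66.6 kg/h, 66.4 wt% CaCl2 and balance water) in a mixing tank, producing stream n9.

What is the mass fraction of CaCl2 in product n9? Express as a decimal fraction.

Vapour removed = 0.395×0.357×58.7 = 8.2776 kg/h; concentrate = 50.422 kg/h.
CaCl2 reaching the mixer = 37.744 (from concentrate) + 66.6×0.664 = 81.966 kg/h.
Product flow = 50.422 + 66.6 = 117.02 kg/h; CaCl2 fraction = 0.700.

0.700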